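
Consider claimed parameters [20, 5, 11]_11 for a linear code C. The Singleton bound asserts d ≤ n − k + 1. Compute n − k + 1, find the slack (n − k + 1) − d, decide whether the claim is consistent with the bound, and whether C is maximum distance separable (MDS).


Singleton RHS = n − k + 1 = 16, slack = 5, bound satisfied, not MDS.

Singleton bound: d ≤ n − k + 1.
Here n = 20, k = 5, so n − k + 1 = 16.
Given d = 11, check d ≤ 16: YES.
Slack = (n − k + 1) − d = 5.
The code is NOT MDS (slack = 5 > 0).
Description: the claimed parameters are [20, 5, 11]_11; such a code would be non-MDS.


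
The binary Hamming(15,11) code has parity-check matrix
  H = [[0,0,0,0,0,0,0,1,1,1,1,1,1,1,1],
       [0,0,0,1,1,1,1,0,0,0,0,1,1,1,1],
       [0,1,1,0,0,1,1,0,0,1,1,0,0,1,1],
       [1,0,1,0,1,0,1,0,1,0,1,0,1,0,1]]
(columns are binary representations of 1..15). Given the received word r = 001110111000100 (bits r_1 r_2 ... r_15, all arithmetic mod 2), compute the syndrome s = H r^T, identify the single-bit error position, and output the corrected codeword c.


s = (1, 0, 0, 1)^T, error position = 9, corrected codeword c = 001110110000100

Compute s = H r^T mod 2 one row at a time:
  s_1 = 1 + 1 + 0 + 0 + 0 + 1 + 0 + 0 = 3 ≡ 1 (mod 2).
  s_2 = 1 + 1 + 0 + 1 + 0 + 1 + 0 + 0 = 4 ≡ 0 (mod 2).
  s_3 = 0 + 1 + 0 + 1 + 0 + 0 + 0 + 0 = 2 ≡ 0 (mod 2).
  s_4 = 0 + 1 + 1 + 1 + 1 + 0 + 1 + 0 = 5 ≡ 1 (mod 2).
s = (1, 0, 0, 1)^T — this equals column 9 of H (binary 1001), so error is at position 9.
Correct: flip bit 9 of r = 001110111000100 to get c = 001110110000100.


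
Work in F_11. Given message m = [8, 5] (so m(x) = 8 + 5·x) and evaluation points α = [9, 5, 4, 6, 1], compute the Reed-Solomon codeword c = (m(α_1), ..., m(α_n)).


c = [9, 0, 6, 5, 2]

Message polynomial: m(x) = 8 + 5·x (mod 11).
For each evaluation point α_i, compute m(α_i) mod 11:
  α_1 = 9: Horner steps 5 → 9, so m(9) = 9.
  α_2 = 5: Horner steps 5 → 0, so m(5) = 0.
  α_3 = 4: Horner steps 5 → 6, so m(4) = 6.
  α_4 = 6: Horner steps 5 → 5, so m(6) = 5.
  α_5 = 1: Horner steps 5 → 2, so m(1) = 2.
Codeword c = [9, 0, 6, 5, 2] ∈ F_11^5.


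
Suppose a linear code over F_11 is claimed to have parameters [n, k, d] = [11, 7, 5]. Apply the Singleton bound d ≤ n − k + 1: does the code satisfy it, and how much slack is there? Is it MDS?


Singleton RHS = n − k + 1 = 5, slack = 0, bound satisfied, MDS.

Singleton bound: d ≤ n − k + 1.
Here n = 11, k = 7, so n − k + 1 = 5.
Given d = 5, check d ≤ 5: YES.
Slack = (n − k + 1) − d = 0.
The code is MDS (slack = 0).
Description: the claimed parameters are [11, 7, 5]_11; such a code would be MDS (meets Singleton bound).


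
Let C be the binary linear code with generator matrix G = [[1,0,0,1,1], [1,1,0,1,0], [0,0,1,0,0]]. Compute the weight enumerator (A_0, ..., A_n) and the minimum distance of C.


Weight distribution: A_0 = 1, A_1 = 1, A_2 = 1, A_3 = 3, A_4 = 2. Minimum distance d = 1.

Enumerate all 2^3 = 8 messages m ∈ F_2^3.
For each, compute codeword c = mG in F_2^5, then tally its weight.
  m = 000 → c = 00000, weight = 0.
  m = 100 → c = 10011, weight = 3.
  m = 010 → c = 11010, weight = 3.
  m = 110 → c = 01001, weight = 2.
  m = 001 → c = 00100, weight = 1.
  m = 101 → c = 10111, weight = 4.
  m = 011 → c = 11110, weight = 4.
  m = 111 → c = 01101, weight = 3.
Tally weights:
  weight 0: 1 codewords.
  weight 1: 1 codewords.
  weight 2: 1 codewords.
  weight 3: 3 codewords.
  weight 4: 2 codewords.
Minimum distance d = smallest w > 0 with A_w > 0 = 1.
Sanity: Σ A_w = 8 = 2^3 = 8 ✓.


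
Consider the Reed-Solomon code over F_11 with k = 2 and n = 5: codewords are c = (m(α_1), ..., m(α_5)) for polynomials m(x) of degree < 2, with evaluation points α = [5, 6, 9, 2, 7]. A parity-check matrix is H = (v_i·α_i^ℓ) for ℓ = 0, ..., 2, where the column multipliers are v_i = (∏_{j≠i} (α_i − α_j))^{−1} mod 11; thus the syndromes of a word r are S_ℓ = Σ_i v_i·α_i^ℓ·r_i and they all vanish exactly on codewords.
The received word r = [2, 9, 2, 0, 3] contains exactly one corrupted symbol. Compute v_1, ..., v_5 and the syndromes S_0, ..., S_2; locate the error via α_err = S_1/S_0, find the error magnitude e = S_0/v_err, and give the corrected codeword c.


S = (1, 5, 3), error at position 1, error magnitude e = 9, c = [4, 9, 2, 0, 3].

Step 1: column multipliers v_i = (∏_{j≠i}(α_i − α_j))^{−1} mod 11.
  i = 1 (α = 5): (5−6)(5−9)(5−2)(5−7) = (−1)·(−4)·3·(−2) = −24 ≡ 9, so v_1 = 9^{−1} = 5 (mod 11).
  i = 2 (α = 6): (6−5)(6−9)(6−2)(6−7) = 1·(−3)·4·(−1) = 12 ≡ 1, so v_2 = 1^{−1} = 1 (mod 11).
  i = 3 (α = 9): (9−5)(9−6)(9−2)(9−7) = 4·3·7·2 = 168 ≡ 3, so v_3 = 3^{−1} = 4 (mod 11).
  i = 4 (α = 2): (2−5)(2−6)(2−9)(2−7) = (−3)·(−4)·(−7)·(−5) = 420 ≡ 2, so v_4 = 2^{−1} = 6 (mod 11).
  i = 5 (α = 7): (7−5)(7−6)(7−9)(7−2) = 2·1·(−2)·5 = −20 ≡ 2, so v_5 = 2^{−1} = 6 (mod 11).
  v = [5, 1, 4, 6, 6].
Step 2: syndromes of r = [2, 9, 2, 0, 3] (all sums mod 11).
  S_0 = Σ v_i r_i = 5·2 + 1·9 + 4·2 + 6·0 + 6·3 = 45 ≡ 1.
  S_1 = Σ v_i α_i r_i = 5·5·2 + 1·6·9 + 4·9·2 + 6·2·0 + 6·7·3 = 302 ≡ 5.
  α_i^2 mod 11 = [3, 3, 4, 4, 5].
  S_2 = Σ v_i α_i^2 r_i = 5·3·2 + 1·3·9 + 4·4·2 + 6·4·0 + 6·5·3 = 179 ≡ 3.
  S = (1, 5, 3) ≠ 0, so r is not a codeword (an error is present).
Step 3: locate the error. For a single error e at position i, S_ℓ = v_i·e·α_i^ℓ, so α_err = S_1/S_0.
  S_0^{−1} = 1^{−1} = 1 (mod 11), so α_err = 5·1 = 5 ≡ 5 = α_1. Error position i = 1.
  Consistency check: S_2/S_1 = 3·9 = 27 ≡ 5 = α_err ✓ (single-error assumption holds).
Step 4: error magnitude e = S_0/v_1 = S_0·∏_{j≠1}(α_1 − α_j) = 1·9 = 9 ≡ 9 (mod 11).
Step 5: correct position 1: c_1 = r_1 − e = 2 − 9 ≡ 4 (mod 11). Hence c = [4, 9, 2, 0, 3].
  Check: interpolating c through the α_i gives m(x) = 1 + 5·x (degree < 2) with m(α_i) = c_i for every i, so c is indeed a codeword.


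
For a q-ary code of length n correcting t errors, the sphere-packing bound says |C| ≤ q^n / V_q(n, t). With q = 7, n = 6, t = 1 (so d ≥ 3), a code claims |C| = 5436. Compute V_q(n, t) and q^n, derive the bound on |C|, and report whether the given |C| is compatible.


V_q(n, t) = 37, q^n = 117649, Hamming bound = 3179, |C| = 5436 > bound (violated).

Step 1: Compute V_q(n, t) = Σ_{j=0}^1 C(n, j) (q−1)^j.
  j = 0: C(6,0)·(6)^0 = 1·1 = 1.
  j = 1: C(6,1)·(6)^1 = 6·6 = 36.
  V_q(n, t) = 1 + 36 = 37.
Step 2: q^n = 7^6 = 117649.
Step 3: Hamming bound ⌊q^n / V_q(n,t)⌋ = ⌊117649/37⌋ = 3179.
Step 4: Compare |C| = 5436 to 3179: violated.
The claimed |C| lies above the Hamming bound, so no 7-ary code of length 6 with d ≥ 3 can have 5436 codewords.


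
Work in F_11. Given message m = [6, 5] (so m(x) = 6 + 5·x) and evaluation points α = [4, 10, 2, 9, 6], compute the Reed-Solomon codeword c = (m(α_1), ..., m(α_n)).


c = [4, 1, 5, 7, 3]

Message polynomial: m(x) = 6 + 5·x (mod 11).
For each evaluation point α_i, compute m(α_i) mod 11:
  α_1 = 4: Horner steps 5 → 4, so m(4) = 4.
  α_2 = 10: Horner steps 5 → 1, so m(10) = 1.
  α_3 = 2: Horner steps 5 → 5, so m(2) = 5.
  α_4 = 9: Horner steps 5 → 7, so m(9) = 7.
  α_5 = 6: Horner steps 5 → 3, so m(6) = 3.
Codeword c = [4, 1, 5, 7, 3] ∈ F_11^5.


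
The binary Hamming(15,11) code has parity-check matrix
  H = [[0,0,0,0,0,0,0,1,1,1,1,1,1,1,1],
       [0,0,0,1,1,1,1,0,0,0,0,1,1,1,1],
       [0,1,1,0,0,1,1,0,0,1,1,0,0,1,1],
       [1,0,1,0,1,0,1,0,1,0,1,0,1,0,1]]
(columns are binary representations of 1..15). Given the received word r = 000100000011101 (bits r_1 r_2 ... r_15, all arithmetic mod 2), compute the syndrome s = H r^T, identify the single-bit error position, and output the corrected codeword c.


s = (0, 0, 0, 1)^T, error position = 1, corrected codeword c = 100100000011101

Compute s = H r^T mod 2 one row at a time:
  s_1 = 0 + 0 + 0 + 1 + 1 + 1 + 0 + 1 = 4 ≡ 0 (mod 2).
  s_2 = 1 + 0 + 0 + 0 + 1 + 1 + 0 + 1 = 4 ≡ 0 (mod 2).
  s_3 = 0 + 0 + 0 + 0 + 0 + 1 + 0 + 1 = 2 ≡ 0 (mod 2).
  s_4 = 0 + 0 + 0 + 0 + 0 + 1 + 1 + 1 = 3 ≡ 1 (mod 2).
s = (0, 0, 0, 1)^T — this equals column 1 of H (binary 0001), so error is at position 1.
Correct: flip bit 1 of r = 000100000011101 to get c = 100100000011101.


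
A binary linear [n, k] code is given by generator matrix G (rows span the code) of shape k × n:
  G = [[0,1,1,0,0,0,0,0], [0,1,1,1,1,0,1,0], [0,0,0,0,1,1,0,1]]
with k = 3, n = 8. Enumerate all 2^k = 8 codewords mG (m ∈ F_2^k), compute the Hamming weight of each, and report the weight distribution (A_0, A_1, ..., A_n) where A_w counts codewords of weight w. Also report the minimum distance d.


Weight distribution: A_0 = 1, A_2 = 1, A_3 = 2, A_4 = 1, A_5 = 2, A_6 = 1. Minimum distance d = 2.

Enumerate all 2^3 = 8 messages m ∈ F_2^3.
For each, compute codeword c = mG in F_2^8, then tally its weight.
  m = 000 → c = 00000000, weight = 0.
  m = 100 → c = 01100000, weight = 2.
  m = 010 → c = 01111010, weight = 5.
  m = 110 → c = 00011010, weight = 3.
  m = 001 → c = 00001101, weight = 3.
  m = 101 → c = 01101101, weight = 5.
  m = 011 → c = 01110111, weight = 6.
  m = 111 → c = 00010111, weight = 4.
Tally weights:
  weight 0: 1 codewords.
  weight 2: 1 codewords.
  weight 3: 2 codewords.
  weight 4: 1 codewords.
  weight 5: 2 codewords.
  weight 6: 1 codewords.
Minimum distance d = smallest w > 0 with A_w > 0 = 2.
Sanity: Σ A_w = 8 = 2^3 = 8 ✓.


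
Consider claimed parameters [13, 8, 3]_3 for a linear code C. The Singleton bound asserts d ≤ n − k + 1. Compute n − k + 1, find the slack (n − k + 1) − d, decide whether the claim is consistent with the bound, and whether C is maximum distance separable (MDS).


Singleton RHS = n − k + 1 = 6, slack = 3, bound satisfied, not MDS.

Singleton bound: d ≤ n − k + 1.
Here n = 13, k = 8, so n − k + 1 = 6.
Given d = 3, check d ≤ 6: YES.
Slack = (n − k + 1) − d = 3.
The code is NOT MDS (slack = 3 > 0).
Description: the claimed parameters are [13, 8, 3]_3; such a code would be non-MDS.


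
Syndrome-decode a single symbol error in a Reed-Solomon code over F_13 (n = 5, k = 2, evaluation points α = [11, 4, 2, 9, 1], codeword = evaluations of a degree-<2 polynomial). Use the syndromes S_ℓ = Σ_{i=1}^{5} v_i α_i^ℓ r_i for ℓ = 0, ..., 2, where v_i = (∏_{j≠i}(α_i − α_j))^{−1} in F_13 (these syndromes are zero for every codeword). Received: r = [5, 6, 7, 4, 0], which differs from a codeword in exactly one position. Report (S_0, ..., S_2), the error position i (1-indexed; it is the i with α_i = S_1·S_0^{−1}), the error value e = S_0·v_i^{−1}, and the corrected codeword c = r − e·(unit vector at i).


S = (12, 9, 10), error at position 2, error magnitude e = 11, c = [5, 8, 7, 4, 0].

Step 1: column multipliers v_i = (∏_{j≠i}(α_i − α_j))^{−1} mod 13.
  i = 1 (α = 11): (11−4)(11−2)(11−9)(11−1) = 7·9·2·10 = 1260 ≡ 12, so v_1 = 12^{−1} = 12 (mod 13).
  i = 2 (α = 4): (4−11)(4−2)(4−9)(4−1) = (−7)·2·(−5)·3 = 210 ≡ 2, so v_2 = 2^{−1} = 7 (mod 13).
  i = 3 (α = 2): (2−11)(2−4)(2−9)(2−1) = (−9)·(−2)·(−7)·1 = −126 ≡ 4, so v_3 = 4^{−1} = 10 (mod 13).
  i = 4 (α = 9): (9−11)(9−4)(9−2)(9−1) = (−2)·5·7·8 = −560 ≡ 12, so v_4 = 12^{−1} = 12 (mod 13).
  i = 5 (α = 1): (1−11)(1−4)(1−2)(1−9) = (−10)·(−3)·(−1)·(−8) = 240 ≡ 6, so v_5 = 6^{−1} = 11 (mod 13).
  v = [12, 7, 10, 12, 11].
Step 2: syndromes of r = [5, 6, 7, 4, 0] (all sums mod 13).
  S_0 = Σ v_i r_i = 12·5 + 7·6 + 10·7 + 12·4 + 11·0 = 220 ≡ 12.
  S_1 = Σ v_i α_i r_i = 12·11·5 + 7·4·6 + 10·2·7 + 12·9·4 + 11·1·0 = 1400 ≡ 9.
  α_i^2 mod 13 = [4, 3, 4, 3, 1].
  S_2 = Σ v_i α_i^2 r_i = 12·4·5 + 7·3·6 + 10·4·7 + 12·3·4 + 11·1·0 = 790 ≡ 10.
  S = (12, 9, 10) ≠ 0, so r is not a codeword (an error is present).
Step 3: locate the error. For a single error e at position i, S_ℓ = v_i·e·α_i^ℓ, so α_err = S_1/S_0.
  S_0^{−1} = 12^{−1} = 12 (mod 13), so α_err = 9·12 = 108 ≡ 4 = α_2. Error position i = 2.
  Consistency check: S_2/S_1 = 10·3 = 30 ≡ 4 = α_err ✓ (single-error assumption holds).
Step 4: error magnitude e = S_0/v_2 = S_0·∏_{j≠2}(α_2 − α_j) = 12·2 = 24 ≡ 11 (mod 13).
Step 5: correct position 2: c_2 = r_2 − e = 6 − 11 ≡ 8 (mod 13). Hence c = [5, 8, 7, 4, 0].
  Check: interpolating c through the α_i gives m(x) = 6 + 7·x (degree < 2) with m(α_i) = c_i for every i, so c is indeed a codeword.


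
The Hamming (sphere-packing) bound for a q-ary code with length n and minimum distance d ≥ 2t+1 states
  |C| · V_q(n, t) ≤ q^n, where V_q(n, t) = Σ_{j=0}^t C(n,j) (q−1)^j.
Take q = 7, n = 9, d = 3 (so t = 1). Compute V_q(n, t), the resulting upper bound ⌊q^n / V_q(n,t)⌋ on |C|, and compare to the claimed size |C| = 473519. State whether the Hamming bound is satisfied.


V_q(n, t) = 55, q^n = 40353607, Hamming bound = 733701, |C| = 473519 ≤ bound (satisfied).

Step 1: Compute V_q(n, t) = Σ_{j=0}^1 C(n, j) (q−1)^j.
  j = 0: C(9,0)·(6)^0 = 1·1 = 1.
  j = 1: C(9,1)·(6)^1 = 9·6 = 54.
  V_q(n, t) = 1 + 54 = 55.
Step 2: q^n = 7^9 = 40353607.
Step 3: Hamming bound ⌊q^n / V_q(n,t)⌋ = ⌊40353607/55⌋ = 733701.
Step 4: Compare |C| = 473519 to 733701: satisfied.
The claimed |C| lies below the Hamming bound.


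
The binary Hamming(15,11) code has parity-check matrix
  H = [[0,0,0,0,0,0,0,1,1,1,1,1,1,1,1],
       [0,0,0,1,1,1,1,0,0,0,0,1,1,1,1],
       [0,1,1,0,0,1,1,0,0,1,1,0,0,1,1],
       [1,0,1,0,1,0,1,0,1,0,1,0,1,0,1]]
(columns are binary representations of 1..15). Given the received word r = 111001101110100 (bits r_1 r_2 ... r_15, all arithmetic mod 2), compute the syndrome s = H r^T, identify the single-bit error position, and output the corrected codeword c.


s = (0, 1, 0, 0)^T, error position = 4, corrected codeword c = 111101101110100

Compute s = H r^T mod 2 one row at a time:
  s_1 = 0 + 1 + 1 + 1 + 0 + 1 + 0 + 0 = 4 ≡ 0 (mod 2).
  s_2 = 0 + 0 + 1 + 1 + 0 + 1 + 0 + 0 = 3 ≡ 1 (mod 2).
  s_3 = 1 + 1 + 1 + 1 + 1 + 1 + 0 + 0 = 6 ≡ 0 (mod 2).
  s_4 = 1 + 1 + 0 + 1 + 1 + 1 + 1 + 0 = 6 ≡ 0 (mod 2).
s = (0, 1, 0, 0)^T — this equals column 4 of H (binary 0100), so error is at position 4.
Correct: flip bit 4 of r = 111001101110100 to get c = 111101101110100.


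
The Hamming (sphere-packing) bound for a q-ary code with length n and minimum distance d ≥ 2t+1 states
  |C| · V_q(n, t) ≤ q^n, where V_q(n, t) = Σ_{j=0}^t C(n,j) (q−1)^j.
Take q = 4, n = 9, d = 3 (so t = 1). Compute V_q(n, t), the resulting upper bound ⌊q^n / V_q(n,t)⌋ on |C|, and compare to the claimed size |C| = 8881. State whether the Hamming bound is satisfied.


V_q(n, t) = 28, q^n = 262144, Hamming bound = 9362, |C| = 8881 ≤ bound (satisfied).

Step 1: Compute V_q(n, t) = Σ_{j=0}^1 C(n, j) (q−1)^j.
  j = 0: C(9,0)·(3)^0 = 1·1 = 1.
  j = 1: C(9,1)·(3)^1 = 9·3 = 27.
  V_q(n, t) = 1 + 27 = 28.
Step 2: q^n = 4^9 = 262144.
Step 3: Hamming bound ⌊q^n / V_q(n,t)⌋ = ⌊262144/28⌋ = 9362.
Step 4: Compare |C| = 8881 to 9362: satisfied.
The claimed |C| lies below the Hamming bound.


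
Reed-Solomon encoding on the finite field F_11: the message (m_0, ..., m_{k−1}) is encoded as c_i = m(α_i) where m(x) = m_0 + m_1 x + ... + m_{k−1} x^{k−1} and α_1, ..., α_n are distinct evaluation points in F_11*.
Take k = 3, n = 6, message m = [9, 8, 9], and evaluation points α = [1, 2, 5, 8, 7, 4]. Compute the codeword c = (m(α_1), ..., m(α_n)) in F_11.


c = [4, 6, 10, 0, 0, 9]

Message polynomial: m(x) = 9 + 8·x + 9·x^2 (mod 11).
For each evaluation point α_i, compute m(α_i) mod 11:
  α_1 = 1: Horner steps 9 → 6 → 4, so m(1) = 4.
  α_2 = 2: Horner steps 9 → 4 → 6, so m(2) = 6.
  α_3 = 5: Horner steps 9 → 9 → 10, so m(5) = 10.
  α_4 = 8: Horner steps 9 → 3 → 0, so m(8) = 0.
  α_5 = 7: Horner steps 9 → 5 → 0, so m(7) = 0.
  α_6 = 4: Horner steps 9 → 0 → 9, so m(4) = 9.
Codeword c = [4, 6, 10, 0, 0, 9] ∈ F_11^6.


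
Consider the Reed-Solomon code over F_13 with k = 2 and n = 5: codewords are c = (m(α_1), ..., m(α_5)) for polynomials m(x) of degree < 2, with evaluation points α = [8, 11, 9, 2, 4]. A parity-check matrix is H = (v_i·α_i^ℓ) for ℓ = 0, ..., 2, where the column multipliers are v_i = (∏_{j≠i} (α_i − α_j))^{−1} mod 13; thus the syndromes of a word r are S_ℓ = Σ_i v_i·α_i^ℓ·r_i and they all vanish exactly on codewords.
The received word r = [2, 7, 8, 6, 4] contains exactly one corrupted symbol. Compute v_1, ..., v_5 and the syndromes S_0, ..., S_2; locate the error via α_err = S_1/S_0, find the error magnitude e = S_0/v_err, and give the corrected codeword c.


S = (7, 1, 2), error at position 4, error magnitude e = 1, c = [2, 7, 8, 5, 4].

Step 1: column multipliers v_i = (∏_{j≠i}(α_i − α_j))^{−1} mod 13.
  i = 1 (α = 8): (8−11)(8−9)(8−2)(8−4) = (−3)·(−1)·6·4 = 72 ≡ 7, so v_1 = 7^{−1} = 2 (mod 13).
  i = 2 (α = 11): (11−8)(11−9)(11−2)(11−4) = 3·2·9·7 = 378 ≡ 1, so v_2 = 1^{−1} = 1 (mod 13).
  i = 3 (α = 9): (9−8)(9−11)(9−2)(9−4) = 1·(−2)·7·5 = −70 ≡ 8, so v_3 = 8^{−1} = 5 (mod 13).
  i = 4 (α = 2): (2−8)(2−11)(2−9)(2−4) = (−6)·(−9)·(−7)·(−2) = 756 ≡ 2, so v_4 = 2^{−1} = 7 (mod 13).
  i = 5 (α = 4): (4−8)(4−11)(4−9)(4−2) = (−4)·(−7)·(−5)·2 = −280 ≡ 6, so v_5 = 6^{−1} = 11 (mod 13).
  v = [2, 1, 5, 7, 11].
Step 2: syndromes of r = [2, 7, 8, 6, 4] (all sums mod 13).
  S_0 = Σ v_i r_i = 2·2 + 1·7 + 5·8 + 7·6 + 11·4 = 137 ≡ 7.
  S_1 = Σ v_i α_i r_i = 2·8·2 + 1·11·7 + 5·9·8 + 7·2·6 + 11·4·4 = 729 ≡ 1.
  α_i^2 mod 13 = [12, 4, 3, 4, 3].
  S_2 = Σ v_i α_i^2 r_i = 2·12·2 + 1·4·7 + 5·3·8 + 7·4·6 + 11·3·4 = 496 ≡ 2.
  S = (7, 1, 2) ≠ 0, so r is not a codeword (an error is present).
Step 3: locate the error. For a single error e at position i, S_ℓ = v_i·e·α_i^ℓ, so α_err = S_1/S_0.
  S_0^{−1} = 7^{−1} = 2 (mod 13), so α_err = 1·2 = 2 ≡ 2 = α_4. Error position i = 4.
  Consistency check: S_2/S_1 = 2·1 = 2 ≡ 2 = α_err ✓ (single-error assumption holds).
Step 4: error magnitude e = S_0/v_4 = S_0·∏_{j≠4}(α_4 − α_j) = 7·2 = 14 ≡ 1 (mod 13).
Step 5: correct position 4: c_4 = r_4 − e = 6 − 1 ≡ 5 (mod 13). Hence c = [2, 7, 8, 5, 4].
  Check: interpolating c through the α_i gives m(x) = 6 + 6·x (degree < 2) with m(α_i) = c_i for every i, so c is indeed a codeword.


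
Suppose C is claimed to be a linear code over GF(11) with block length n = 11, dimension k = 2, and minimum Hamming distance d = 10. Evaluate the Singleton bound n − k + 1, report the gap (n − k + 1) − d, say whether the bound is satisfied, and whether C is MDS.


Singleton RHS = n − k + 1 = 10, slack = 0, bound satisfied, MDS.

Singleton bound: d ≤ n − k + 1.
Here n = 11, k = 2, so n − k + 1 = 10.
Given d = 10, check d ≤ 10: YES.
Slack = (n − k + 1) − d = 0.
The code is MDS (slack = 0).
Description: the claimed parameters are [11, 2, 10]_11; such a code would be MDS (meets Singleton bound).


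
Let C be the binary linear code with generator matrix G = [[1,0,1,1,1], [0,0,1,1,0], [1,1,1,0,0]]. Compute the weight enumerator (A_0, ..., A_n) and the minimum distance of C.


Weight distribution: A_0 = 1, A_2 = 2, A_3 = 4, A_4 = 1. Minimum distance d = 2.

Enumerate all 2^3 = 8 messages m ∈ F_2^3.
For each, compute codeword c = mG in F_2^5, then tally its weight.
  m = 000 → c = 00000, weight = 0.
  m = 100 → c = 10111, weight = 4.
  m = 010 → c = 00110, weight = 2.
  m = 110 → c = 10001, weight = 2.
  m = 001 → c = 11100, weight = 3.
  m = 101 → c = 01011, weight = 3.
  m = 011 → c = 11010, weight = 3.
  m = 111 → c = 01101, weight = 3.
Tally weights:
  weight 0: 1 codewords.
  weight 2: 2 codewords.
  weight 3: 4 codewords.
  weight 4: 1 codewords.
Minimum distance d = smallest w > 0 with A_w > 0 = 2.
Sanity: Σ A_w = 8 = 2^3 = 8 ✓.


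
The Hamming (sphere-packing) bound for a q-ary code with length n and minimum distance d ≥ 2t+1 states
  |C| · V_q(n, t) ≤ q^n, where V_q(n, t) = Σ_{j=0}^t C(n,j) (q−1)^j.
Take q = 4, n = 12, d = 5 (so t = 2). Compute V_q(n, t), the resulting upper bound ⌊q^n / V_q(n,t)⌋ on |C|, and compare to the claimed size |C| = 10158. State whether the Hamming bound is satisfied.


V_q(n, t) = 631, q^n = 16777216, Hamming bound = 26588, |C| = 10158 ≤ bound (satisfied).

Step 1: Compute V_q(n, t) = Σ_{j=0}^2 C(n, j) (q−1)^j.
  j = 0: C(12,0)·(3)^0 = 1·1 = 1.
  j = 1: C(12,1)·(3)^1 = 12·3 = 36.
  j = 2: C(12,2)·(3)^2 = 66·9 = 594.
  V_q(n, t) = 1 + 36 + 594 = 631.
Step 2: q^n = 4^12 = 16777216.
Step 3: Hamming bound ⌊q^n / V_q(n,t)⌋ = ⌊16777216/631⌋ = 26588.
Step 4: Compare |C| = 10158 to 26588: satisfied.
The claimed |C| lies below the Hamming bound.


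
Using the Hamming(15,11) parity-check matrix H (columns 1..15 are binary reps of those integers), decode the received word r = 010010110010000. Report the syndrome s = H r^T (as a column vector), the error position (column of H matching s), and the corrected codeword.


s = (0, 0, 1, 1)^T, error position = 3, corrected codeword c = 011010110010000

Compute s = H r^T mod 2 one row at a time:
  s_1 = 1 + 0 + 0 + 1 + 0 + 0 + 0 + 0 = 2 ≡ 0 (mod 2).
  s_2 = 0 + 1 + 0 + 1 + 0 + 0 + 0 + 0 = 2 ≡ 0 (mod 2).
  s_3 = 1 + 0 + 0 + 1 + 0 + 1 + 0 + 0 = 3 ≡ 1 (mod 2).
  s_4 = 0 + 0 + 1 + 1 + 0 + 1 + 0 + 0 = 3 ≡ 1 (mod 2).
s = (0, 0, 1, 1)^T — this equals column 3 of H (binary 0011), so error is at position 3.
Correct: flip bit 3 of r = 010010110010000 to get c = 011010110010000.


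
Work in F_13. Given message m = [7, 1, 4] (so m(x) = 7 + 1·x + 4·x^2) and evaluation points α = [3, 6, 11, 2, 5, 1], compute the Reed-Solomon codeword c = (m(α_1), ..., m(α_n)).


c = [7, 1, 8, 12, 8, 12]

Message polynomial: m(x) = 7 + 1·x + 4·x^2 (mod 13).
For each evaluation point α_i, compute m(α_i) mod 13:
  α_1 = 3: Horner steps 4 → 0 → 7, so m(3) = 7.
  α_2 = 6: Horner steps 4 → 12 → 1, so m(6) = 1.
  α_3 = 11: Horner steps 4 → 6 → 8, so m(11) = 8.
  α_4 = 2: Horner steps 4 → 9 → 12, so m(2) = 12.
  α_5 = 5: Horner steps 4 → 8 → 8, so m(5) = 8.
  α_6 = 1: Horner steps 4 → 5 → 12, so m(1) = 12.
Codeword c = [7, 1, 8, 12, 8, 12] ∈ F_13^6.


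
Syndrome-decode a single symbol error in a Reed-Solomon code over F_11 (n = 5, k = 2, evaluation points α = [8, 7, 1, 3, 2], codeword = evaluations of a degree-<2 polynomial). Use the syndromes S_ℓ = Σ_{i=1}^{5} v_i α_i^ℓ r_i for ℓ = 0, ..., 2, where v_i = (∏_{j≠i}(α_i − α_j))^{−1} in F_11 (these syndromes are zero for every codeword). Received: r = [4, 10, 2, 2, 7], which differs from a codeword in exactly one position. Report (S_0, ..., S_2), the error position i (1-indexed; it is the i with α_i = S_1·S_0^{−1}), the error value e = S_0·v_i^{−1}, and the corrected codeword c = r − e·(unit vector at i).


S = (8, 2, 6), error at position 4, error magnitude e = 1, c = [4, 10, 2, 1, 7].

Step 1: column multipliers v_i = (∏_{j≠i}(α_i − α_j))^{−1} mod 11.
  i = 1 (α = 8): (8−7)(8−1)(8−3)(8−2) = 1·7·5·6 = 210 ≡ 1, so v_1 = 1^{−1} = 1 (mod 11).
  i = 2 (α = 7): (7−8)(7−1)(7−3)(7−2) = (−1)·6·4·5 = −120 ≡ 1, so v_2 = 1^{−1} = 1 (mod 11).
  i = 3 (α = 1): (1−8)(1−7)(1−3)(1−2) = (−7)·(−6)·(−2)·(−1) = 84 ≡ 7, so v_3 = 7^{−1} = 8 (mod 11).
  i = 4 (α = 3): (3−8)(3−7)(3−1)(3−2) = (−5)·(−4)·2·1 = 40 ≡ 7, so v_4 = 7^{−1} = 8 (mod 11).
  i = 5 (α = 2): (2−8)(2−7)(2−1)(2−3) = (−6)·(−5)·1·(−1) = −30 ≡ 3, so v_5 = 3^{−1} = 4 (mod 11).
  v = [1, 1, 8, 8, 4].
Step 2: syndromes of r = [4, 10, 2, 2, 7] (all sums mod 11).
  S_0 = Σ v_i r_i = 1·4 + 1·10 + 8·2 + 8·2 + 4·7 = 74 ≡ 8.
  S_1 = Σ v_i α_i r_i = 1·8·4 + 1·7·10 + 8·1·2 + 8·3·2 + 4·2·7 = 222 ≡ 2.
  α_i^2 mod 11 = [9, 5, 1, 9, 4].
  S_2 = Σ v_i α_i^2 r_i = 1·9·4 + 1·5·10 + 8·1·2 + 8·9·2 + 4·4·7 = 358 ≡ 6.
  S = (8, 2, 6) ≠ 0, so r is not a codeword (an error is present).
Step 3: locate the error. For a single error e at position i, S_ℓ = v_i·e·α_i^ℓ, so α_err = S_1/S_0.
  S_0^{−1} = 8^{−1} = 7 (mod 11), so α_err = 2·7 = 14 ≡ 3 = α_4. Error position i = 4.
  Consistency check: S_2/S_1 = 6·6 = 36 ≡ 3 = α_err ✓ (single-error assumption holds).
Step 4: error magnitude e = S_0/v_4 = S_0·∏_{j≠4}(α_4 − α_j) = 8·7 = 56 ≡ 1 (mod 11).
Step 5: correct position 4: c_4 = r_4 − e = 2 − 1 ≡ 1 (mod 11). Hence c = [4, 10, 2, 1, 7].
  Check: interpolating c through the α_i gives m(x) = 8 + 5·x (degree < 2) with m(α_i) = c_i for every i, so c is indeed a codeword.


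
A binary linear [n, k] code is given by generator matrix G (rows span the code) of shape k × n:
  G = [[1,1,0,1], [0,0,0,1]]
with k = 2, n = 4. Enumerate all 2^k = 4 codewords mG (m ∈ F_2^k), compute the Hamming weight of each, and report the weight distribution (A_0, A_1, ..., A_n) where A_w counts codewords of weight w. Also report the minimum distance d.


Weight distribution: A_0 = 1, A_1 = 1, A_2 = 1, A_3 = 1. Minimum distance d = 1.

Enumerate all 2^2 = 4 messages m ∈ F_2^2.
For each, compute codeword c = mG in F_2^4, then tally its weight.
  m = 00 → c = 0000, weight = 0.
  m = 10 → c = 1101, weight = 3.
  m = 01 → c = 0001, weight = 1.
  m = 11 → c = 1100, weight = 2.
Tally weights:
  weight 0: 1 codewords.
  weight 1: 1 codewords.
  weight 2: 1 codewords.
  weight 3: 1 codewords.
Minimum distance d = smallest w > 0 with A_w > 0 = 1.
Sanity: Σ A_w = 4 = 2^2 = 4 ✓.


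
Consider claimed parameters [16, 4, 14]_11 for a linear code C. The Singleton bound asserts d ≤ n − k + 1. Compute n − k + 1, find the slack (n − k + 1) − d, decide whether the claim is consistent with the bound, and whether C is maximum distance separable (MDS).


Singleton RHS = n − k + 1 = 13, slack = -1, bound violated (no such code; not MDS).

Singleton bound: d ≤ n − k + 1.
Here n = 16, k = 4, so n − k + 1 = 13.
Given d = 14, check d ≤ 13: NO.
Slack = (n − k + 1) − d = -1.
The slack is negative: d = 14 exceeds n − k + 1 = 13 by 1, so the Singleton bound is violated and no linear [16, 4, 14]_11 code can exist. In particular it is not MDS (MDS requires d = n − k + 1 exactly).
Description: the claimed parameters are [16, 4, 14]_11; such a code would be impossible (violates the Singleton bound).


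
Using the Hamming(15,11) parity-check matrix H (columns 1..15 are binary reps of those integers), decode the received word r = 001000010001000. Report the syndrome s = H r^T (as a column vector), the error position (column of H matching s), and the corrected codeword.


s = (0, 1, 1, 1)^T, error position = 7, corrected codeword c = 001000110001000

Compute s = H r^T mod 2 one row at a time:
  s_1 = 1 + 0 + 0 + 0 + 1 + 0 + 0 + 0 = 2 ≡ 0 (mod 2).
  s_2 = 0 + 0 + 0 + 0 + 1 + 0 + 0 + 0 = 1 ≡ 1 (mod 2).
  s_3 = 0 + 1 + 0 + 0 + 0 + 0 + 0 + 0 = 1 ≡ 1 (mod 2).
  s_4 = 0 + 1 + 0 + 0 + 0 + 0 + 0 + 0 = 1 ≡ 1 (mod 2).
s = (0, 1, 1, 1)^T — this equals column 7 of H (binary 0111), so error is at position 7.
Correct: flip bit 7 of r = 001000010001000 to get c = 001000110001000.


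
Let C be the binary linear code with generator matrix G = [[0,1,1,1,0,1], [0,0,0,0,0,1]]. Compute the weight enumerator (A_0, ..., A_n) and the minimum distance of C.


Weight distribution: A_0 = 1, A_1 = 1, A_3 = 1, A_4 = 1. Minimum distance d = 1.

Enumerate all 2^2 = 4 messages m ∈ F_2^2.
For each, compute codeword c = mG in F_2^6, then tally its weight.
  m = 00 → c = 000000, weight = 0.
  m = 10 → c = 011101, weight = 4.
  m = 01 → c = 000001, weight = 1.
  m = 11 → c = 011100, weight = 3.
Tally weights:
  weight 0: 1 codewords.
  weight 1: 1 codewords.
  weight 3: 1 codewords.
  weight 4: 1 codewords.
Minimum distance d = smallest w > 0 with A_w > 0 = 1.
Sanity: Σ A_w = 4 = 2^2 = 4 ✓.


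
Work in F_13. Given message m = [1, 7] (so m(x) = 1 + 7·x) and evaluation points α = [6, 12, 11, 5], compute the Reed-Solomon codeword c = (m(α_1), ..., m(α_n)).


c = [4, 7, 0, 10]

Message polynomial: m(x) = 1 + 7·x (mod 13).
For each evaluation point α_i, compute m(α_i) mod 13:
  α_1 = 6: Horner steps 7 → 4, so m(6) = 4.
  α_2 = 12: Horner steps 7 → 7, so m(12) = 7.
  α_3 = 11: Horner steps 7 → 0, so m(11) = 0.
  α_4 = 5: Horner steps 7 → 10, so m(5) = 10.
Codeword c = [4, 7, 0, 10] ∈ F_13^4.


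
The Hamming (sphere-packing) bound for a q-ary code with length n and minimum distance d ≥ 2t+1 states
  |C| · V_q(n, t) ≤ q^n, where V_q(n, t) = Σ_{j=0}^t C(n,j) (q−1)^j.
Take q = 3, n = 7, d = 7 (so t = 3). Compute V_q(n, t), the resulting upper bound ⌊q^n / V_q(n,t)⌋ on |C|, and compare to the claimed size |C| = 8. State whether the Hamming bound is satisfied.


V_q(n, t) = 379, q^n = 2187, Hamming bound = 5, |C| = 8 > bound (violated).

Step 1: Compute V_q(n, t) = Σ_{j=0}^3 C(n, j) (q−1)^j.
  j = 0: C(7,0)·(2)^0 = 1·1 = 1.
  j = 1: C(7,1)·(2)^1 = 7·2 = 14.
  j = 2: C(7,2)·(2)^2 = 21·4 = 84.
  j = 3: C(7,3)·(2)^3 = 35·8 = 280.
  V_q(n, t) = 1 + 14 + 84 + 280 = 379.
Step 2: q^n = 3^7 = 2187.
Step 3: Hamming bound ⌊q^n / V_q(n,t)⌋ = ⌊2187/379⌋ = 5.
Step 4: Compare |C| = 8 to 5: violated.
The claimed |C| lies above the Hamming bound, so no 3-ary code of length 7 with d ≥ 7 can have 8 codewords.


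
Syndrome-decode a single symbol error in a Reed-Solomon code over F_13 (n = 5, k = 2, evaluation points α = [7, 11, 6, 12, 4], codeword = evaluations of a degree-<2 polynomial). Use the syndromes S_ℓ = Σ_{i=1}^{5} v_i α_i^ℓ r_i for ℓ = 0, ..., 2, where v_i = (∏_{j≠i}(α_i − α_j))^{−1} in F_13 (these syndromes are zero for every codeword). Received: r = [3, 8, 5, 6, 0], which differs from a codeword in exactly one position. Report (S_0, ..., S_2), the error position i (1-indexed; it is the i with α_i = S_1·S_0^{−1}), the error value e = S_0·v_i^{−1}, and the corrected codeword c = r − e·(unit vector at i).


S = (11, 5, 7), error at position 5, error magnitude e = 4, c = [3, 8, 5, 6, 9].

Step 1: column multipliers v_i = (∏_{j≠i}(α_i − α_j))^{−1} mod 13.
  i = 1 (α = 7): (7−11)(7−6)(7−12)(7−4) = (−4)·1·(−5)·3 = 60 ≡ 8, so v_1 = 8^{−1} = 5 (mod 13).
  i = 2 (α = 11): (11−7)(11−6)(11−12)(11−4) = 4·5·(−1)·7 = −140 ≡ 3, so v_2 = 3^{−1} = 9 (mod 13).
  i = 3 (α = 6): (6−7)(6−11)(6−12)(6−4) = (−1)·(−5)·(−6)·2 = −60 ≡ 5, so v_3 = 5^{−1} = 8 (mod 13).
  i = 4 (α = 12): (12−7)(12−11)(12−6)(12−4) = 5·1·6·8 = 240 ≡ 6, so v_4 = 6^{−1} = 11 (mod 13).
  i = 5 (α = 4): (4−7)(4−11)(4−6)(4−12) = (−3)·(−7)·(−2)·(−8) = 336 ≡ 11, so v_5 = 11^{−1} = 6 (mod 13).
  v = [5, 9, 8, 11, 6].
Step 2: syndromes of r = [3, 8, 5, 6, 0] (all sums mod 13).
  S_0 = Σ v_i r_i = 5·3 + 9·8 + 8·5 + 11·6 + 6·0 = 193 ≡ 11.
  S_1 = Σ v_i α_i r_i = 5·7·3 + 9·11·8 + 8·6·5 + 11·12·6 + 6·4·0 = 1929 ≡ 5.
  α_i^2 mod 13 = [10, 4, 10, 1, 3].
  S_2 = Σ v_i α_i^2 r_i = 5·10·3 + 9·4·8 + 8·10·5 + 11·1·6 + 6·3·0 = 904 ≡ 7.
  S = (11, 5, 7) ≠ 0, so r is not a codeword (an error is present).
Step 3: locate the error. For a single error e at position i, S_ℓ = v_i·e·α_i^ℓ, so α_err = S_1/S_0.
  S_0^{−1} = 11^{−1} = 6 (mod 13), so α_err = 5·6 = 30 ≡ 4 = α_5. Error position i = 5.
  Consistency check: S_2/S_1 = 7·8 = 56 ≡ 4 = α_err ✓ (single-error assumption holds).
Step 4: error magnitude e = S_0/v_5 = S_0·∏_{j≠5}(α_5 − α_j) = 11·11 = 121 ≡ 4 (mod 13).
Step 5: correct position 5: c_5 = r_5 − e = 0 − 4 ≡ 9 (mod 13). Hence c = [3, 8, 5, 6, 9].
  Check: interpolating c through the α_i gives m(x) = 4 + 11·x (degree < 2) with m(α_i) = c_i for every i, so c is indeed a codeword.


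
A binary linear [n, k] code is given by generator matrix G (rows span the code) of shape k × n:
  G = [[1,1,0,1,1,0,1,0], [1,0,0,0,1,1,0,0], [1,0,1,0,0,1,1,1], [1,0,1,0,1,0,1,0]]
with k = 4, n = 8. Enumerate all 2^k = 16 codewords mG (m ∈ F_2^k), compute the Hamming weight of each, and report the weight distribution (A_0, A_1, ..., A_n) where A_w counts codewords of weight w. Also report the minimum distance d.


Weight distribution: A_0 = 1, A_2 = 1, A_3 = 4, A_4 = 3, A_5 = 4, A_6 = 3. Minimum distance d = 2.

Enumerate all 2^4 = 16 messages m ∈ F_2^4.
For each, compute codeword c = mG in F_2^8, then tally its weight.
  m = 0000 → c = 00000000, weight = 0.
  m = 1000 → c = 11011010, weight = 5.
  m = 0100 → c = 10001100, weight = 3.
  m = 1100 → c = 01010110, weight = 4.
  m = 0010 → c = 10100111, weight = 5.
  m = 1010 → c = 01111101, weight = 6.
  m = 0110 → c = 00101011, weight = 4.
  m = 1110 → c = 11110001, weight = 5.
  m = 0001 → c = 10101010, weight = 4.
  m = 1001 → c = 01110000, weight = 3.
  m = 0101 → c = 00100110, weight = 3.
  m = 1101 → c = 11111100, weight = 6.
  m = 0011 → c = 00001101, weight = 3.
  m = 1011 → c = 11010111, weight = 6.
  m = 0111 → c = 10000001, weight = 2.
  m = 1111 → c = 01011011, weight = 5.
Tally weights:
  weight 0: 1 codewords.
  weight 2: 1 codewords.
  weight 3: 4 codewords.
  weight 4: 3 codewords.
  weight 5: 4 codewords.
  weight 6: 3 codewords.
Minimum distance d = smallest w > 0 with A_w > 0 = 2.
Sanity: Σ A_w = 16 = 2^4 = 16 ✓.


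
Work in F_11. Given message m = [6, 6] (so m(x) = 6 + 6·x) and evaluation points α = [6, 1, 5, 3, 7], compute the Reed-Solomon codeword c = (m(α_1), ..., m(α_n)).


c = [9, 1, 3, 2, 4]

Message polynomial: m(x) = 6 + 6·x (mod 11).
For each evaluation point α_i, compute m(α_i) mod 11:
  α_1 = 6: Horner steps 6 → 9, so m(6) = 9.
  α_2 = 1: Horner steps 6 → 1, so m(1) = 1.
  α_3 = 5: Horner steps 6 → 3, so m(5) = 3.
  α_4 = 3: Horner steps 6 → 2, so m(3) = 2.
  α_5 = 7: Horner steps 6 → 4, so m(7) = 4.
Codeword c = [9, 1, 3, 2, 4] ∈ F_11^5.


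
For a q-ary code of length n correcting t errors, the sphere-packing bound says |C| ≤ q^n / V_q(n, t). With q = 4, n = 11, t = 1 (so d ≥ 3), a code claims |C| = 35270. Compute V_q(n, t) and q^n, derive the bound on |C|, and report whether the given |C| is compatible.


V_q(n, t) = 34, q^n = 4194304, Hamming bound = 123361, |C| = 35270 ≤ bound (satisfied).

Step 1: Compute V_q(n, t) = Σ_{j=0}^1 C(n, j) (q−1)^j.
  j = 0: C(11,0)·(3)^0 = 1·1 = 1.
  j = 1: C(11,1)·(3)^1 = 11·3 = 33.
  V_q(n, t) = 1 + 33 = 34.
Step 2: q^n = 4^11 = 4194304.
Step 3: Hamming bound ⌊q^n / V_q(n,t)⌋ = ⌊4194304/34⌋ = 123361.
Step 4: Compare |C| = 35270 to 123361: satisfied.
The claimed |C| lies below the Hamming bound.


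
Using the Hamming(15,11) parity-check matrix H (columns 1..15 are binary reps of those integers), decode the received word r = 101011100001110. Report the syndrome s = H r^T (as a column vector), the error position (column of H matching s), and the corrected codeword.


s = (1, 0, 0, 1)^T, error position = 9, corrected codeword c = 101011101001110

Compute s = H r^T mod 2 one row at a time:
  s_1 = 0 + 0 + 0 + 0 + 1 + 1 + 1 + 0 = 3 ≡ 1 (mod 2).
  s_2 = 0 + 1 + 1 + 1 + 1 + 1 + 1 + 0 = 6 ≡ 0 (mod 2).
  s_3 = 0 + 1 + 1 + 1 + 0 + 0 + 1 + 0 = 4 ≡ 0 (mod 2).
  s_4 = 1 + 1 + 1 + 1 + 0 + 0 + 1 + 0 = 5 ≡ 1 (mod 2).
s = (1, 0, 0, 1)^T — this equals column 9 of H (binary 1001), so error is at position 9.
Correct: flip bit 9 of r = 101011100001110 to get c = 101011101001110.


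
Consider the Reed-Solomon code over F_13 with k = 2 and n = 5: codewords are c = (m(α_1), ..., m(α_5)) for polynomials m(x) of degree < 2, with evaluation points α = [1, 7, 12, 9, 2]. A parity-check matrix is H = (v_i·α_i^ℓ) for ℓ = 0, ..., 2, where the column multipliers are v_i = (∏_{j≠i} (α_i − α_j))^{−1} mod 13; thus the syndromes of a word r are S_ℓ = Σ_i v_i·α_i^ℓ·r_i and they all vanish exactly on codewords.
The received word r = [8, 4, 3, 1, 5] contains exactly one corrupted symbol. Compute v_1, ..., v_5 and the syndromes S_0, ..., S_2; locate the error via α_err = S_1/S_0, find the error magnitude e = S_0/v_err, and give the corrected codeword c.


S = (1, 1, 1), error at position 1, error magnitude e = 8, c = [0, 4, 3, 1, 5].

Step 1: column multipliers v_i = (∏_{j≠i}(α_i − α_j))^{−1} mod 13.
  i = 1 (α = 1): (1−7)(1−12)(1−9)(1−2) = (−6)·(−11)·(−8)·(−1) = 528 ≡ 8, so v_1 = 8^{−1} = 5 (mod 13).
  i = 2 (α = 7): (7−1)(7−12)(7−9)(7−2) = 6·(−5)·(−2)·5 = 300 ≡ 1, so v_2 = 1^{−1} = 1 (mod 13).
  i = 3 (α = 12): (12−1)(12−7)(12−9)(12−2) = 11·5·3·10 = 1650 ≡ 12, so v_3 = 12^{−1} = 12 (mod 13).
  i = 4 (α = 9): (9−1)(9−7)(9−12)(9−2) = 8·2·(−3)·7 = −336 ≡ 2, so v_4 = 2^{−1} = 7 (mod 13).
  i = 5 (α = 2): (2−1)(2−7)(2−12)(2−9) = 1·(−5)·(−10)·(−7) = −350 ≡ 1, so v_5 = 1^{−1} = 1 (mod 13).
  v = [5, 1, 12, 7, 1].
Step 2: syndromes of r = [8, 4, 3, 1, 5] (all sums mod 13).
  S_0 = Σ v_i r_i = 5·8 + 1·4 + 12·3 + 7·1 + 1·5 = 92 ≡ 1.
  S_1 = Σ v_i α_i r_i = 5·1·8 + 1·7·4 + 12·12·3 + 7·9·1 + 1·2·5 = 573 ≡ 1.
  α_i^2 mod 13 = [1, 10, 1, 3, 4].
  S_2 = Σ v_i α_i^2 r_i = 5·1·8 + 1·10·4 + 12·1·3 + 7·3·1 + 1·4·5 = 157 ≡ 1.
  S = (1, 1, 1) ≠ 0, so r is not a codeword (an error is present).
Step 3: locate the error. For a single error e at position i, S_ℓ = v_i·e·α_i^ℓ, so α_err = S_1/S_0.
  S_0^{−1} = 1^{−1} = 1 (mod 13), so α_err = 1·1 = 1 ≡ 1 = α_1. Error position i = 1.
  Consistency check: S_2/S_1 = 1·1 = 1 ≡ 1 = α_err ✓ (single-error assumption holds).
Step 4: error magnitude e = S_0/v_1 = S_0·∏_{j≠1}(α_1 − α_j) = 1·8 = 8 ≡ 8 (mod 13).
Step 5: correct position 1: c_1 = r_1 − e = 8 − 8 ≡ 0 (mod 13). Hence c = [0, 4, 3, 1, 5].
  Check: interpolating c through the α_i gives m(x) = 8 + 5·x (degree < 2) with m(α_i) = c_i for every i, so c is indeed a codeword.


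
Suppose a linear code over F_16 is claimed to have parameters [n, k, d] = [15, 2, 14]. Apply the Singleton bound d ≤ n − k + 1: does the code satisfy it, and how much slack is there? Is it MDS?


Singleton RHS = n − k + 1 = 14, slack = 0, bound satisfied, MDS.

Singleton bound: d ≤ n − k + 1.
Here n = 15, k = 2, so n − k + 1 = 14.
Given d = 14, check d ≤ 14: YES.
Slack = (n − k + 1) − d = 0.
The code is MDS (slack = 0).
Description: the claimed parameters are [15, 2, 14]_16; such a code would be MDS (meets Singleton bound).


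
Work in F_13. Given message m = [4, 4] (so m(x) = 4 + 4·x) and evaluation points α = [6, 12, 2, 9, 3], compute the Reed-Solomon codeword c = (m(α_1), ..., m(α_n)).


c = [2, 0, 12, 1, 3]

Message polynomial: m(x) = 4 + 4·x (mod 13).
For each evaluation point α_i, compute m(α_i) mod 13:
  α_1 = 6: Horner steps 4 → 2, so m(6) = 2.
  α_2 = 12: Horner steps 4 → 0, so m(12) = 0.
  α_3 = 2: Horner steps 4 → 12, so m(2) = 12.
  α_4 = 9: Horner steps 4 → 1, so m(9) = 1.
  α_5 = 3: Horner steps 4 → 3, so m(3) = 3.
Codeword c = [2, 0, 12, 1, 3] ∈ F_13^5.


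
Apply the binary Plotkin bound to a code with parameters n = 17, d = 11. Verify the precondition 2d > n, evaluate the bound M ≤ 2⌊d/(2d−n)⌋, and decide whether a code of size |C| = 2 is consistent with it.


Plotkin bound M ≤ 4; given |C| = 2 ≤ bound (satisfied).

Check applicability: 2d = 22, n = 17.
2d − n = 5 > 0, so Plotkin applies.
Compute d/(2d−n) = 11/5 ≈ 2.2000.
⌊d/(2d−n)⌋ = 2.
Plotkin bound: M ≤ 2·2 = 4.
Given |C| = 2, check: satisfied.
This |C| is below the Plotkin bound.


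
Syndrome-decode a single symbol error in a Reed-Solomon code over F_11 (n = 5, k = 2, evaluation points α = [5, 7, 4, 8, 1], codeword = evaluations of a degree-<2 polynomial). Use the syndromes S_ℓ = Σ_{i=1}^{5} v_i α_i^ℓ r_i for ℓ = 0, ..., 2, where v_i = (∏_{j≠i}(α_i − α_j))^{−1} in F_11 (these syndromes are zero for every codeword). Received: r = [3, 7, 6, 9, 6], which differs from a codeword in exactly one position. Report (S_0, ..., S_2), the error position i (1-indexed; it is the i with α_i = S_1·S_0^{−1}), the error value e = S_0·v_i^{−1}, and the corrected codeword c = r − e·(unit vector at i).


S = (2, 8, 10), error at position 3, error magnitude e = 5, c = [3, 7, 1, 9, 6].

Step 1: column multipliers v_i = (∏_{j≠i}(α_i − α_j))^{−1} mod 11.
  i = 1 (α = 5): (5−7)(5−4)(5−8)(5−1) = (−2)·1·(−3)·4 = 24 ≡ 2, so v_1 = 2^{−1} = 6 (mod 11).
  i = 2 (α = 7): (7−5)(7−4)(7−8)(7−1) = 2·3·(−1)·6 = −36 ≡ 8, so v_2 = 8^{−1} = 7 (mod 11).
  i = 3 (α = 4): (4−5)(4−7)(4−8)(4−1) = (−1)·(−3)·(−4)·3 = −36 ≡ 8, so v_3 = 8^{−1} = 7 (mod 11).
  i = 4 (α = 8): (8−5)(8−7)(8−4)(8−1) = 3·1·4·7 = 84 ≡ 7, so v_4 = 7^{−1} = 8 (mod 11).
  i = 5 (α = 1): (1−5)(1−7)(1−4)(1−8) = (−4)·(−6)·(−3)·(−7) = 504 ≡ 9, so v_5 = 9^{−1} = 5 (mod 11).
  v = [6, 7, 7, 8, 5].
Step 2: syndromes of r = [3, 7, 6, 9, 6] (all sums mod 11).
  S_0 = Σ v_i r_i = 6·3 + 7·7 + 7·6 + 8·9 + 5·6 = 211 ≡ 2.
  S_1 = Σ v_i α_i r_i = 6·5·3 + 7·7·7 + 7·4·6 + 8·8·9 + 5·1·6 = 1207 ≡ 8.
  α_i^2 mod 11 = [3, 5, 5, 9, 1].
  S_2 = Σ v_i α_i^2 r_i = 6·3·3 + 7·5·7 + 7·5·6 + 8·9·9 + 5·1·6 = 1187 ≡ 10.
  S = (2, 8, 10) ≠ 0, so r is not a codeword (an error is present).
Step 3: locate the error. For a single error e at position i, S_ℓ = v_i·e·α_i^ℓ, so α_err = S_1/S_0.
  S_0^{−1} = 2^{−1} = 6 (mod 11), so α_err = 8·6 = 48 ≡ 4 = α_3. Error position i = 3.
  Consistency check: S_2/S_1 = 10·7 = 70 ≡ 4 = α_err ✓ (single-error assumption holds).
Step 4: error magnitude e = S_0/v_3 = S_0·∏_{j≠3}(α_3 − α_j) = 2·8 = 16 ≡ 5 (mod 11).
Step 5: correct position 3: c_3 = r_3 − e = 6 − 5 ≡ 1 (mod 11). Hence c = [3, 7, 1, 9, 6].
  Check: interpolating c through the α_i gives m(x) = 4 + 2·x (degree < 2) with m(α_i) = c_i for every i, so c is indeed a codeword.
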